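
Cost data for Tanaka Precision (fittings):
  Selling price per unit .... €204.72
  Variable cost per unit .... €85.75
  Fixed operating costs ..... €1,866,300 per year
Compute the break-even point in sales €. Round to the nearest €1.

Contribution margin per unit = €204.72 − €85.75 = €118.97, a CM ratio of €118.97 ÷ €204.72 = 0.5811.
Break-even revenue = fixed costs × price ÷ CM = €1,866,300 × €204.72 ÷ €118.97 = €3,211,473.

€3,211,473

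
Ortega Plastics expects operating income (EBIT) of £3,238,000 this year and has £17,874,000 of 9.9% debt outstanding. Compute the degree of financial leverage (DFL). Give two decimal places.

2.21

Annual interest charges come to £1,769,526.00.
DFL = EBIT ÷ (EBIT − I) = £3,238,000 ÷ (£3,238,000 − £1,769,526.00) = £3,238,000 ÷ £1,468,474.00 = 2.2050.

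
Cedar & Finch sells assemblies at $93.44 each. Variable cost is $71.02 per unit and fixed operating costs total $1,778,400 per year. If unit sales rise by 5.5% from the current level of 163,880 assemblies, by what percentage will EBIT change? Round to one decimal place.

+10.7%

Total contribution margin = 163,880 × $22.42 = $3,674,189.60.
Subtracting fixed costs: EBIT = $3,674,189.60 − $1,778,400 = $1,895,789.60.
DOL = contribution ÷ EBIT = $3,674,189.60 ÷ $1,895,789.60 = 1.9381.
So EBIT moves 1.9381 × (+5.5%) = +10.7%.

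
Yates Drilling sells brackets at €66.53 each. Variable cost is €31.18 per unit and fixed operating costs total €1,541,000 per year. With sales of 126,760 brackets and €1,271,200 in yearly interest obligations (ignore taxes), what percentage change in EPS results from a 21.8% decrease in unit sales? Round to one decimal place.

At 126,760 units, contribution = 126,760 × €35.35 = €4,480,966.00.
Subtracting fixed costs: EBIT = €4,480,966.00 − €1,541,000 = €2,939,966.00.
After interest of €1,271,200.00, pre-tax earnings = €1,668,766.00.
Degree of combined leverage = contribution ÷ (EBIT − I) = €4,480,966.00 ÷ €1,668,766.00 = 2.6852.
EPS therefore changes by 2.6852 × (-21.8%) = -58.5%.

-58.5%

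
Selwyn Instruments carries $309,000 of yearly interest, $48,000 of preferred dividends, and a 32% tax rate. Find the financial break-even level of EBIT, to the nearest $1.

Grossing the preferred dividend up to pre-tax terms: $48,000 / (1 − 0.32) = $70,588.24.
EPS = 0 when EBIT covers interest plus the pre-tax preferred burden: $309,000 + $70,588.24 = $379,588.24.

$379,588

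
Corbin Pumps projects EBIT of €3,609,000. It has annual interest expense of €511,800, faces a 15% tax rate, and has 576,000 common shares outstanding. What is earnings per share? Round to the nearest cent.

Interest = €511,800.00, so EBT = €3,609,000 − €511,800.00 = €3,097,200.00.
After tax at 15%: net income = €3,097,200.00 × 0.85 = €2,632,620.00.
Per share: €2,632,620.00 / 576,000 shares = €4.57.

€4.57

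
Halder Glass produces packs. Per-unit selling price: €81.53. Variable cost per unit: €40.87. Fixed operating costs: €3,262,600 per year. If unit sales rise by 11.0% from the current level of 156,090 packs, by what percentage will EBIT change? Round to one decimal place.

At 156,090 units, contribution = 156,090 × €40.66 = €6,346,619.40.
Subtracting fixed costs: EBIT = €6,346,619.40 − €3,262,600 = €3,084,019.40.
Degree of operating leverage = €6,346,619.40 / €3,084,019.40 = 2.0579.
Operating income changes by 2.0579 × +11.0% = +22.6%.

+22.6%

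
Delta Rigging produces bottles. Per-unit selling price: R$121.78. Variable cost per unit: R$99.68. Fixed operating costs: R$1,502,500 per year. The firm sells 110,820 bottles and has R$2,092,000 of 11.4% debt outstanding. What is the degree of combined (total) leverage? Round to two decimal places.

Total contribution margin = 110,820 × R$22.10 = R$2,449,122.00.
Subtracting fixed costs: EBIT = R$2,449,122.00 − R$1,502,500 = R$946,622.00. Interest = R$238,488.00.
DOL = R$2,449,122.00 ÷ R$946,622.00 = 2.5872; DFL = R$946,622.00 ÷ R$708,134.00 = 1.3368.
DCL = DOL × DFL = 2.5872 × 1.3368 = 3.4586.

3.46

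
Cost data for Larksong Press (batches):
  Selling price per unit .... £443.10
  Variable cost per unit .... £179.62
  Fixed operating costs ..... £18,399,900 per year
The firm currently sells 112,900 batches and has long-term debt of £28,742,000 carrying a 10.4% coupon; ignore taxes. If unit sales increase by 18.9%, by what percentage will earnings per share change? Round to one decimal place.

At 112,900 units, contribution = 112,900 × £263.48 = £29,746,892.00.
Subtracting fixed costs: EBIT = £29,746,892.00 − £18,399,900 = £11,346,992.00.
After interest of £2,989,168.00, pre-tax earnings = £8,357,824.00.
DCL = total CM / (EBIT − I) = £29,746,892.00 / £8,357,824.00 = 3.5592.
EPS therefore changes by 3.5592 × (+18.9%) = +67.3%.

+67.3%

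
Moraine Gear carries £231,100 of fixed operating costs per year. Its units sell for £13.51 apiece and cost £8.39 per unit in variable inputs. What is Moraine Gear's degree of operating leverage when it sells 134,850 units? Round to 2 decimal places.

Total contribution margin = 134,850 × £5.12 = £690,432.00.
EBIT = £690,432.00 − £231,100 = £459,332.00.
DOL = contribution ÷ EBIT = £690,432.00 ÷ £459,332.00 = 1.5031.

1.50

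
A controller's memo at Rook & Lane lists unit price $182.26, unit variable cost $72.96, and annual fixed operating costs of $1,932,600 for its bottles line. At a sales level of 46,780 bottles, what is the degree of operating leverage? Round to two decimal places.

1.61

Contribution at this volume is 46,780 × $109.30 = $5,113,054.00.
Operating income = contribution − fixed costs = $5,113,054.00 − $1,932,600 = $3,180,454.00.
DOL = contribution ÷ EBIT = $5,113,054.00 ÷ $3,180,454.00 = 1.6076.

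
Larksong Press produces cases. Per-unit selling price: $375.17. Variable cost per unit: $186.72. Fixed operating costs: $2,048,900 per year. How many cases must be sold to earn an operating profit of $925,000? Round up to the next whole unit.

Each unit contributes $375.17 − $186.72 = $188.45.
Required volume = (fixed costs + target profit) ÷ CM = ($2,048,900 + $925,000) ÷ $188.45 = 15,780.84, so 15,781 cases.

15,781 cases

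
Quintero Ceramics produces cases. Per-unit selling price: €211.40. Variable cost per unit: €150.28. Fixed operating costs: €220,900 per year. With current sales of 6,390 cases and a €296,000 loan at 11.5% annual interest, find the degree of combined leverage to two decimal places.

Contribution at this volume is 6,390 × €61.12 = €390,556.80.
Subtracting fixed costs: EBIT = €390,556.80 − €220,900 = €169,656.80. Interest = €34,040.00, so EBIT − I = €135,616.80.
DCL = contribution ÷ (EBIT − I) = €390,556.80 ÷ €135,616.80 = 2.8799.

2.88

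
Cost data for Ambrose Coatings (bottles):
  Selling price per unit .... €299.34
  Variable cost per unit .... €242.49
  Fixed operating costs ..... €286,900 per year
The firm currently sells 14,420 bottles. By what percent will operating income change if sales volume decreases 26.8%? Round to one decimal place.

-41.2%

Contribution at this volume is 14,420 × €56.85 = €819,777.00.
Operating income = contribution − fixed costs = €819,777.00 − €286,900 = €532,877.00.
Degree of operating leverage = €819,777.00 / €532,877.00 = 1.5384.
%ΔEBIT = DOL × %ΔSales = 1.5384 × -26.8% = -41.2%.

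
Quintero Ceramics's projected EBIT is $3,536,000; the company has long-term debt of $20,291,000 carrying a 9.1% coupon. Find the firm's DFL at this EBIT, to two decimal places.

2.09

Interest = $1,846,481.00.
DFL = EBIT ÷ (EBIT − I) = $3,536,000 ÷ ($3,536,000 − $1,846,481.00) = $3,536,000 ÷ $1,689,519.00 = 2.0929.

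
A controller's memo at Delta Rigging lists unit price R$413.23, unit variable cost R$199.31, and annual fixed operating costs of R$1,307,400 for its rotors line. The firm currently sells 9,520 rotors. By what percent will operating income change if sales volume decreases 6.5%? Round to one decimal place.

Total contribution margin = 9,520 × R$213.92 = R$2,036,518.40.
EBIT = R$2,036,518.40 − R$1,307,400 = R$729,118.40.
Degree of operating leverage = R$2,036,518.40 / R$729,118.40 = 2.7931.
So EBIT moves 2.7931 × (-6.5%) = -18.2%.

-18.2%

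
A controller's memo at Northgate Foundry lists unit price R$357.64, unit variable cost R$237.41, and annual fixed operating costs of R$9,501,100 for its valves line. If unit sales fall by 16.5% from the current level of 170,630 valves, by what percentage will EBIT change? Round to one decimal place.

-30.7%

At 170,630 units, contribution = 170,630 × R$120.23 = R$20,514,844.90.
Subtracting fixed costs: EBIT = R$20,514,844.90 − R$9,501,100 = R$11,013,744.90.
Degree of operating leverage = R$20,514,844.90 / R$11,013,744.90 = 1.8627.
So EBIT moves 1.8627 × (-16.5%) = -30.7%.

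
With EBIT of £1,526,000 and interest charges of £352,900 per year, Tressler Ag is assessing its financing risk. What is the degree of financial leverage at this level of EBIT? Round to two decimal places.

Interest = £352,900.00.
DFL = EBIT ÷ (EBIT − I) = £1,526,000 ÷ (£1,526,000 − £352,900.00) = £1,526,000 ÷ £1,173,100.00 = 1.3008.

1.30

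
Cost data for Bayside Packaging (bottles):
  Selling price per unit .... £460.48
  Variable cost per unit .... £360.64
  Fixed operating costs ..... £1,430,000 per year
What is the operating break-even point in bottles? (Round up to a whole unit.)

Unit CM = price − variable cost = £460.48 − £360.64 = £99.84.
Units to break even: £1,430,000 ÷ £99.84 = 14,322.92, rounded up to 14,323.

14,323 bottles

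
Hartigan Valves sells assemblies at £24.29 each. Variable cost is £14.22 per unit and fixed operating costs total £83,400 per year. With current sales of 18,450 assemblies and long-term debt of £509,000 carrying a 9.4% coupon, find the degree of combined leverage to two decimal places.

3.41

Total contribution margin = 18,450 × £10.07 = £185,791.50.
Subtracting fixed costs: EBIT = £185,791.50 − £83,400 = £102,391.50. Interest = £47,846.00.
DOL = £185,791.50 ÷ £102,391.50 = 1.8145; DFL = £102,391.50 ÷ £54,545.50 = 1.8772.
Combined leverage = 1.8145 × 1.8772 = 3.4062.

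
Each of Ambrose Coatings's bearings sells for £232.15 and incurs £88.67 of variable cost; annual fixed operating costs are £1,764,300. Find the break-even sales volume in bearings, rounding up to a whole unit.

12,297 bearings

Unit CM = price − variable cost = £232.15 − £88.67 = £143.48.
Break-even Q = £1,764,300 / £143.48 = 12,296.49 → 12,297 bearings.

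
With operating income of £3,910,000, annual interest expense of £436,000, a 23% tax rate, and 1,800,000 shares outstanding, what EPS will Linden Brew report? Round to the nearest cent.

£1.49

Pre-tax income = £3,910,000 − £436,000.00 = £3,474,000.00.
After tax at 23%: net income = £3,474,000.00 × 0.77 = £2,674,980.00.
Per share: £2,674,980.00 / 1,800,000 shares = £1.49.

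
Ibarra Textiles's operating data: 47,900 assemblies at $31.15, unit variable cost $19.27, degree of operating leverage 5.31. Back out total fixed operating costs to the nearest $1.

Total contribution margin = 47,900 × $11.88 = $569,052.00.
Since DOL = CM ÷ EBIT, EBIT = $569,052.00 ÷ 5.31 = $107,166.10.
Fixed costs = CM − EBIT = $569,052.00 − $107,166.10 = $461,886.

$461,886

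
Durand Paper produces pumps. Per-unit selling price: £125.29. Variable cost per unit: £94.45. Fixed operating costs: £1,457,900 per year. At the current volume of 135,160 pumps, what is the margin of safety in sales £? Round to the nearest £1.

£11,011,359

Each unit contributes £125.29 − £94.45 = £30.84. Break-even units = £1,457,900 ÷ £30.84 = 47,273.02; break-even revenue = 47,273.02 × £125.29 = £5,922,836.93.
Current sales = 135,160 × £125.29 = £16,934,196.40.
Margin of safety = £16,934,196.40 − £5,922,836.93 = £11,011,359.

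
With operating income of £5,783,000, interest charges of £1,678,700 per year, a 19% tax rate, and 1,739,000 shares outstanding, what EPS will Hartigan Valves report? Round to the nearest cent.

Interest = £1,678,700.00, so EBT = £5,783,000 − £1,678,700.00 = £4,104,300.00.
After tax at 19%: net income = £4,104,300.00 × 0.81 = £3,324,483.00.
Per share: £3,324,483.00 / 1,739,000 shares = £1.91.

£1.91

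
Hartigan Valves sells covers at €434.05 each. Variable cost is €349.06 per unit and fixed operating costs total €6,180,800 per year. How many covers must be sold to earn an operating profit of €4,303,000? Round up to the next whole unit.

123,354 covers

Unit CM = price − variable cost = €434.05 − €349.06 = €84.99.
Units = (FC + target) / CM = (€6,180,800 + €4,303,000) / €84.99 = 123,353.34, so 123,354 covers.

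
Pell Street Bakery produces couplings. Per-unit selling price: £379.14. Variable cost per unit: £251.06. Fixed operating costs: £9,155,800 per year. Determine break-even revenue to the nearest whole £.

£27,102,826

Contribution margin per unit = £379.14 − £251.06 = £128.08, a CM ratio of £128.08 ÷ £379.14 = 0.3378.
Break-even sales = FC ÷ CM ratio = £9,155,800 × £379.14 / £128.08 = £27,102,826.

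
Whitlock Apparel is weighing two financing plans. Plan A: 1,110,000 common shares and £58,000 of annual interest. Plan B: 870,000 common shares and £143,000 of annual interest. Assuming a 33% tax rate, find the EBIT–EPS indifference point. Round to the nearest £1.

£451,125

At indifference, (EBIT − 58,000)(1 − t)/1,110,000 = (EBIT − 143,000)(1 − t)/870,000.
The (1 − t) factor cancels: (EBIT − 58,000) × 870,000 = (EBIT − 143,000) × 1,110,000.
EBIT × (1,110,000 − 870,000) = 143,000 × 1,110,000 − 58,000 × 870,000 = 108,270,000,000, so EBIT = 108,270,000,000 ÷ 240,000 = 451,125.00.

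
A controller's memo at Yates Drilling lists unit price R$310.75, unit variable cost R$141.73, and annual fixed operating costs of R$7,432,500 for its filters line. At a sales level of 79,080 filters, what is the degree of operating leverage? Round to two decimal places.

2.25

Contribution at this volume is 79,080 × R$169.02 = R$13,366,101.60.
Operating income = contribution − fixed costs = R$13,366,101.60 − R$7,432,500 = R$5,933,601.60.
DOL = contribution ÷ EBIT = R$13,366,101.60 ÷ R$5,933,601.60 = 2.2526.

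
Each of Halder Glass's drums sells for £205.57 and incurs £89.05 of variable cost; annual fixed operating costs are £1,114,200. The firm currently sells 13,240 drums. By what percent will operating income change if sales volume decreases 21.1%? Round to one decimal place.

-76.0%

At 13,240 units, contribution = 13,240 × £116.52 = £1,542,724.80.
EBIT = £1,542,724.80 − £1,114,200 = £428,524.80.
So DOL = total CM / EBIT = £1,542,724.80 / £428,524.80 = 3.6001.
Operating income changes by 3.6001 × -21.1% = -76.0%.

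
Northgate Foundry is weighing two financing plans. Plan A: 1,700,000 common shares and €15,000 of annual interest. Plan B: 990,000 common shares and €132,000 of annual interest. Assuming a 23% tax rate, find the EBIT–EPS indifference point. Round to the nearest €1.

At indifference, (EBIT − 15,000)(1 − t)/1,700,000 = (EBIT − 132,000)(1 − t)/990,000.
The (1 − t) factor cancels: (EBIT − 15,000) × 990,000 = (EBIT − 132,000) × 1,700,000.
EBIT × (1,700,000 − 990,000) = 132,000 × 1,700,000 − 15,000 × 990,000 = 209,550,000,000, so EBIT = 209,550,000,000 ÷ 710,000 = 295,140.85.

€295,141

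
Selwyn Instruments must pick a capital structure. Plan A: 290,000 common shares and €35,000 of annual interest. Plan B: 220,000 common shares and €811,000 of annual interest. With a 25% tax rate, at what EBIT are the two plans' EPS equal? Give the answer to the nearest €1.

€3,249,857

Set EPS_A = EPS_B: (EBIT − €35,000)(1 − 0.25) ÷ 290,000 = (EBIT − €811,000)(1 − 0.25) ÷ 220,000.
Cancelling (1 − t) and cross-multiplying: 220,000·(EBIT − 35,000) = 290,000·(EBIT − 811,000).
Solving, EBIT = (811,000·290,000 − 35,000·220,000) / (290,000 − 220,000) = 227,490,000,000 / 70,000 = 3,249,857.14.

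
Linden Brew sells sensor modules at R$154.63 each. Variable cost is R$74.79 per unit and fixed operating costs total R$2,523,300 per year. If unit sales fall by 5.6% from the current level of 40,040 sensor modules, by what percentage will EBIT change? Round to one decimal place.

-26.6%

Contribution at this volume is 40,040 × R$79.84 = R$3,196,793.60.
Subtracting fixed costs: EBIT = R$3,196,793.60 − R$2,523,300 = R$673,493.60.
Degree of operating leverage = R$3,196,793.60 / R$673,493.60 = 4.7466.
Operating income changes by 4.7466 × -5.6% = -26.6%.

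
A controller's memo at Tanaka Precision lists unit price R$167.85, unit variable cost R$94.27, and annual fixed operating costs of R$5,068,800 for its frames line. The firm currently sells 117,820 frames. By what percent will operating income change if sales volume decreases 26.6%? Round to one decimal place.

Contribution at this volume is 117,820 × R$73.58 = R$8,669,195.60.
Operating income = contribution − fixed costs = R$8,669,195.60 − R$5,068,800 = R$3,600,395.60.
DOL = contribution ÷ EBIT = R$8,669,195.60 ÷ R$3,600,395.60 = 2.4078.
So EBIT moves 2.4078 × (-26.6%) = -64.0%.

-64.0%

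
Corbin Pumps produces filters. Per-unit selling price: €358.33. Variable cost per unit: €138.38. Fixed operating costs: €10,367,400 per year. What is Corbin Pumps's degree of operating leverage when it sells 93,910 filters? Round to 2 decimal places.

At 93,910 units, contribution = 93,910 × €219.95 = €20,655,504.50.
EBIT = €20,655,504.50 − €10,367,400 = €10,288,104.50.
Degree of operating leverage = €20,655,504.50 / €10,288,104.50 = 2.0077.

2.01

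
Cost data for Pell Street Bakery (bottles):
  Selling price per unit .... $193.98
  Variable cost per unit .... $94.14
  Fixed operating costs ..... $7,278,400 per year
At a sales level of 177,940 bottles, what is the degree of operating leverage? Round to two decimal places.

Contribution at this volume is 177,940 × $99.84 = $17,765,529.60.
EBIT = $17,765,529.60 − $7,278,400 = $10,487,129.60.
Degree of operating leverage = $17,765,529.60 / $10,487,129.60 = 1.6940.

1.69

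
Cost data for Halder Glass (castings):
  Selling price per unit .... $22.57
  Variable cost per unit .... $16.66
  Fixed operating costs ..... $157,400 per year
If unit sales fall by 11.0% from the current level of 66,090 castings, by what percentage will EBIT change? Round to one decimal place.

-18.4%

Contribution at this volume is 66,090 × $5.91 = $390,591.90.
Subtracting fixed costs: EBIT = $390,591.90 − $157,400 = $233,191.90.
So DOL = total CM / EBIT = $390,591.90 / $233,191.90 = 1.6750.
So EBIT moves 1.6750 × (-11.0%) = -18.4%.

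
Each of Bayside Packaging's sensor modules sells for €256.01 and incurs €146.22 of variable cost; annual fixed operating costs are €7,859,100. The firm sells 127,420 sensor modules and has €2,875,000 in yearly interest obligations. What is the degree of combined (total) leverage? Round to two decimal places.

At 127,420 units, contribution = 127,420 × €109.79 = €13,989,441.80.
Operating income = contribution − fixed costs = €13,989,441.80 − €7,859,100 = €6,130,341.80. Interest = €2,875,000.00.
DOL = €13,989,441.80 ÷ €6,130,341.80 = 2.2820; DFL = €6,130,341.80 ÷ €3,255,341.80 = 1.8832.
DCL = DOL × DFL = 2.2820 × 1.8832 = 4.2975.

4.30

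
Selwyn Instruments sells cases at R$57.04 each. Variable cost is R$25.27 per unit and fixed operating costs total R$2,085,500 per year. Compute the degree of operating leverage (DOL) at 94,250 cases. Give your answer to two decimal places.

3.29

Contribution at this volume is 94,250 × R$31.77 = R$2,994,322.50.
Operating income = contribution − fixed costs = R$2,994,322.50 − R$2,085,500 = R$908,822.50.
Degree of operating leverage = R$2,994,322.50 / R$908,822.50 = 3.2947.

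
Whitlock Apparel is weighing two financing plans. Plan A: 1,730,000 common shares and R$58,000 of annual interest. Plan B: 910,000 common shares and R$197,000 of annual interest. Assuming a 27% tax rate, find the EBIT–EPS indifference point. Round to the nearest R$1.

R$351,256

At indifference, (EBIT − 58,000)(1 − t)/1,730,000 = (EBIT − 197,000)(1 − t)/910,000.
The (1 − t) factor cancels: (EBIT − 58,000) × 910,000 = (EBIT − 197,000) × 1,730,000.
EBIT × (1,730,000 − 910,000) = 197,000 × 1,730,000 − 58,000 × 910,000 = 288,030,000,000, so EBIT = 288,030,000,000 ÷ 820,000 = 351,256.10.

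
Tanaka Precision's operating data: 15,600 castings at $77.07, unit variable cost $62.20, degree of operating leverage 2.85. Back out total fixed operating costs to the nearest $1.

$150,578

Contribution at this volume is 15,600 × $14.87 = $231,972.00.
Since DOL = CM ÷ EBIT, EBIT = $231,972.00 ÷ 2.85 = $81,393.68.
And FC = contribution − EBIT = $231,972.00 − $81,393.68 = $150,578.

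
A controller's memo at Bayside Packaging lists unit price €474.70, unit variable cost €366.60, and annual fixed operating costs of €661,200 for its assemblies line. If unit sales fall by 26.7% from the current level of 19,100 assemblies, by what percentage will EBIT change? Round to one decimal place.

Contribution at this volume is 19,100 × €108.10 = €2,064,710.00.
Operating income = contribution − fixed costs = €2,064,710.00 − €661,200 = €1,403,510.00.
So DOL = total CM / EBIT = €2,064,710.00 / €1,403,510.00 = 1.4711.
%ΔEBIT = DOL × %ΔSales = 1.4711 × -26.7% = -39.3%.

-39.3%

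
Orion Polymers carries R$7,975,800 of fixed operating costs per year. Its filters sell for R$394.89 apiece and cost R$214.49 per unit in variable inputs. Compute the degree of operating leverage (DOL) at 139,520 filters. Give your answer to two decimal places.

1.46

At 139,520 units, contribution = 139,520 × R$180.40 = R$25,169,408.00.
Operating income = contribution − fixed costs = R$25,169,408.00 − R$7,975,800 = R$17,193,608.00.
Degree of operating leverage = R$25,169,408.00 / R$17,193,608.00 = 1.4639.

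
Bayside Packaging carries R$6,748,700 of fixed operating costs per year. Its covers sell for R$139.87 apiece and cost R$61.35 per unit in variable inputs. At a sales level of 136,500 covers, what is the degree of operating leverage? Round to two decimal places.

2.70

At 136,500 units, contribution = 136,500 × R$78.52 = R$10,717,980.00.
Operating income = contribution − fixed costs = R$10,717,980.00 − R$6,748,700 = R$3,969,280.00.
DOL = contribution ÷ EBIT = R$10,717,980.00 ÷ R$3,969,280.00 = 2.7002.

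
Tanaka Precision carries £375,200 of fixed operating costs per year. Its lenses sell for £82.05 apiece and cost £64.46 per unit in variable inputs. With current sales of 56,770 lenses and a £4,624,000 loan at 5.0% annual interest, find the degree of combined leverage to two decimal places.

2.55

Contribution at this volume is 56,770 × £17.59 = £998,584.30.
Operating income = contribution − fixed costs = £998,584.30 − £375,200 = £623,384.30. Interest = £231,200.00.
DOL = £998,584.30 ÷ £623,384.30 = 1.6019; DFL = £623,384.30 ÷ £392,184.30 = 1.5895.
Combined leverage = 1.6019 × 1.5895 = 2.5462.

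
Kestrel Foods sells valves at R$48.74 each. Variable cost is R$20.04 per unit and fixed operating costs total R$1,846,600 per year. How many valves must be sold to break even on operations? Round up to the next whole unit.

64,342 valves

Each unit contributes R$48.74 − R$20.04 = R$28.70.
Units to break even: R$1,846,600 ÷ R$28.70 = 64,341.46, rounded up to 64,342.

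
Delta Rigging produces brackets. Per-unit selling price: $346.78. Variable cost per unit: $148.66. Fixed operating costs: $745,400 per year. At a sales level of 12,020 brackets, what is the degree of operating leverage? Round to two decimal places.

1.46

Total contribution margin = 12,020 × $198.12 = $2,381,402.40.
Operating income = contribution − fixed costs = $2,381,402.40 − $745,400 = $1,636,002.40.
Degree of operating leverage = $2,381,402.40 / $1,636,002.40 = 1.4556.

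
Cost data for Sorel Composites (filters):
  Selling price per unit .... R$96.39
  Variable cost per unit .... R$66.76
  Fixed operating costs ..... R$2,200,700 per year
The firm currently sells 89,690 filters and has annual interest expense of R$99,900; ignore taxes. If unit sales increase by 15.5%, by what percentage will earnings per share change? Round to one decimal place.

+115.4%

Contribution at this volume is 89,690 × R$29.63 = R$2,657,514.70.
Operating income = contribution − fixed costs = R$2,657,514.70 − R$2,200,700 = R$456,814.70.
Interest = R$99,900.00, so EBIT − I = R$356,914.70.
DCL = total CM / (EBIT − I) = R$2,657,514.70 / R$356,914.70 = 7.4458.
EPS therefore changes by 7.4458 × (+15.5%) = +115.4%.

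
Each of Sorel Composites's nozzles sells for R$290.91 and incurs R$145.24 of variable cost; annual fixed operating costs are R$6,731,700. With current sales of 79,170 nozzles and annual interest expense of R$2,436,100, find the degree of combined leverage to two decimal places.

4.88

At 79,170 units, contribution = 79,170 × R$145.67 = R$11,532,693.90.
Subtracting fixed costs: EBIT = R$11,532,693.90 − R$6,731,700 = R$4,800,993.90. Interest = R$2,436,100.00.
DOL = R$11,532,693.90 ÷ R$4,800,993.90 = 2.4021; DFL = R$4,800,993.90 ÷ R$2,364,893.90 = 2.0301.
Combined leverage = 2.4021 × 2.0301 = 4.8765.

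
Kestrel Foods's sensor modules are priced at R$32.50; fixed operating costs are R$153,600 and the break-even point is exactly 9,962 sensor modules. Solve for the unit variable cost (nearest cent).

R$17.08

At break-even, FC = Q × (P − VC), so P − VC = R$153,600 ÷ 9,962 = R$15.4186.
Hence VC = price − CM = R$32.50 − R$15.4186 = R$17.08.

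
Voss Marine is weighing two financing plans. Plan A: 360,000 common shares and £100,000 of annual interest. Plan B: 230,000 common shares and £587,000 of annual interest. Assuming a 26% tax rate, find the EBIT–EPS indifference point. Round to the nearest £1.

£1,448,615

Set EPS_A = EPS_B: (EBIT − £100,000)(1 − 0.26) ÷ 360,000 = (EBIT − £587,000)(1 − 0.26) ÷ 230,000.
The (1 − t) factor cancels: (EBIT − 100,000) × 230,000 = (EBIT − 587,000) × 360,000.
Solving, EBIT = (587,000·360,000 − 100,000·230,000) / (360,000 − 230,000) = 188,320,000,000 / 130,000 = 1,448,615.38.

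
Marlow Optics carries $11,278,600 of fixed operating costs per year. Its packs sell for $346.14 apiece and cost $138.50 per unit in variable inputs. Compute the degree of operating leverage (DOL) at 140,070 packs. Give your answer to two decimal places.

1.63

Contribution at this volume is 140,070 × $207.64 = $29,084,134.80.
EBIT = $29,084,134.80 − $11,278,600 = $17,805,534.80.
DOL = contribution ÷ EBIT = $29,084,134.80 ÷ $17,805,534.80 = 1.6334.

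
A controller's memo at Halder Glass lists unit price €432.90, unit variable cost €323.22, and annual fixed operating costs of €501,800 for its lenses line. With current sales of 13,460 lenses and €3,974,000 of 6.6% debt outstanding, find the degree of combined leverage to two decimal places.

At 13,460 units, contribution = 13,460 × €109.68 = €1,476,292.80.
Subtracting fixed costs: EBIT = €1,476,292.80 − €501,800 = €974,492.80. Interest = €262,284.00.
DOL = €1,476,292.80 ÷ €974,492.80 = 1.5149; DFL = €974,492.80 ÷ €712,208.80 = 1.3683.
Combined leverage = 1.5149 × 1.3683 = 2.0728.

2.07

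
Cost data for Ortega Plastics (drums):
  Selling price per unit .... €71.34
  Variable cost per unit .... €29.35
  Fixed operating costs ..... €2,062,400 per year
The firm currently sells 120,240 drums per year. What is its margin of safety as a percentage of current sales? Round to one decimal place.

59.2%

Unit CM = price − variable cost = €71.34 − €29.35 = €41.99. Break-even units = €2,062,400 ÷ €41.99 = 49,116.46; break-even revenue = 49,116.46 × €71.34 = €3,503,967.99.
Current sales = 120,240 × €71.34 = €8,577,921.60.
Margin of safety = (€8,577,921.60 − €3,503,967.99) ÷ €8,577,921.60 = 59.2%.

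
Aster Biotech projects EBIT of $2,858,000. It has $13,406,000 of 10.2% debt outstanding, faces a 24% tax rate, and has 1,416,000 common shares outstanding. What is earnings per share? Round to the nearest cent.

Pre-tax income = $2,858,000 − $1,367,412.00 = $1,490,588.00.
After tax at 24%: net income = $1,490,588.00 × 0.76 = $1,132,846.88.
Per share: $1,132,846.88 / 1,416,000 shares = $0.80.

$0.80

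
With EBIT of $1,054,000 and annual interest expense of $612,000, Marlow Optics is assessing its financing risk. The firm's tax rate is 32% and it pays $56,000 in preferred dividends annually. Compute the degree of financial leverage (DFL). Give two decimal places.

Annual interest charges come to $612,000.00.
Preferred dividends grossed up pre-tax: $56,000 / (1 − 0.32) = $82,352.94.
DFL = EBIT ÷ [EBIT − I − D_p/(1−t)] = $1,054,000 ÷ [$1,054,000 − $612,000.00 − $82,352.94] = $1,054,000 ÷ $359,647.06 = 2.9307.

2.93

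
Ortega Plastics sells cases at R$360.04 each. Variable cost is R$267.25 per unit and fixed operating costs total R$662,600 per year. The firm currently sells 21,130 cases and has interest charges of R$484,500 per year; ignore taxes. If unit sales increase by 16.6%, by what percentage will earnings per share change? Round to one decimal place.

At 21,130 units, contribution = 21,130 × R$92.79 = R$1,960,652.70.
EBIT = R$1,960,652.70 − R$662,600 = R$1,298,052.70.
After interest of R$484,500.00, pre-tax earnings = R$813,552.70.
Degree of combined leverage = contribution ÷ (EBIT − I) = R$1,960,652.70 ÷ R$813,552.70 = 2.4100.
EPS therefore changes by 2.4100 × (+16.6%) = +40.0%.

+40.0%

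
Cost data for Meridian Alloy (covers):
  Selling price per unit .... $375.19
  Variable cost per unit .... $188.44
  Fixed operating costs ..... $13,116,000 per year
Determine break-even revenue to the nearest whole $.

Contribution margin per unit = $375.19 − $188.44 = $186.75, a CM ratio of $186.75 ÷ $375.19 = 0.4977.
Break-even revenue = fixed costs × price ÷ CM = $13,116,000 × $375.19 ÷ $186.75 = $26,350,694.

$26,350,694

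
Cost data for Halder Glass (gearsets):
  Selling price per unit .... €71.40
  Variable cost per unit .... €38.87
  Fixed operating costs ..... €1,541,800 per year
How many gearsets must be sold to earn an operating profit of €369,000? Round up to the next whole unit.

58,740 gearsets

Contribution margin per unit = €71.40 − €38.87 = €32.53.
Required volume = (fixed costs + target profit) ÷ CM = (€1,541,800 + €369,000) ÷ €32.53 = 58,739.62, so 58,740 gearsets.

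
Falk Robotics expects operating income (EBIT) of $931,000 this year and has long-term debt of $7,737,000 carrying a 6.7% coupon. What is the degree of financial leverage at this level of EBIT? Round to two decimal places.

2.26

Annual interest charges come to $518,379.00.
DFL = EBIT ÷ (EBIT − I) = $931,000 ÷ ($931,000 − $518,379.00) = $931,000 ÷ $412,621.00 = 2.2563.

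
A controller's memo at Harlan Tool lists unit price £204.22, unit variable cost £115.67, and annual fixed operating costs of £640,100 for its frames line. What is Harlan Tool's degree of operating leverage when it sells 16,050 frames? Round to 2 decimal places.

1.82

Contribution at this volume is 16,050 × £88.55 = £1,421,227.50.
EBIT = £1,421,227.50 − £640,100 = £781,127.50.
Degree of operating leverage = £1,421,227.50 / £781,127.50 = 1.8195.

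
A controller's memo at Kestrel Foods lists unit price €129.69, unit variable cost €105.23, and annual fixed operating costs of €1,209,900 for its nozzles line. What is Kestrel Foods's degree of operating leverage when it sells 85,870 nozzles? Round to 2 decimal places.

2.36

Contribution at this volume is 85,870 × €24.46 = €2,100,380.20.
Subtracting fixed costs: EBIT = €2,100,380.20 − €1,209,900 = €890,480.20.
Degree of operating leverage = €2,100,380.20 / €890,480.20 = 2.3587.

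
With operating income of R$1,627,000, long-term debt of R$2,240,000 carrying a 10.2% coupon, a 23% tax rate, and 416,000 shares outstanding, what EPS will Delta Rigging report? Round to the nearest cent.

R$2.59

Interest = R$228,480.00, so EBT = R$1,627,000 − R$228,480.00 = R$1,398,520.00.
Net income = R$1,398,520.00 × (1 − 0.23) = R$1,076,860.40.
EPS = R$1,076,860.40 ÷ 416,000 = R$2.59.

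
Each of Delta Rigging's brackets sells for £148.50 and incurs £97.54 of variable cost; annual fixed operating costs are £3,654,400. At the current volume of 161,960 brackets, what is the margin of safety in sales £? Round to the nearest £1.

£13,401,955

Unit CM = price − variable cost = £148.50 − £97.54 = £50.96. Break-even units = £3,654,400 ÷ £50.96 = 71,711.15; break-even revenue = 71,711.15 × £148.50 = £10,649,105.18.
Current sales = 161,960 × £148.50 = £24,051,060.00.
Margin of safety = £24,051,060.00 − £10,649,105.18 = £13,401,955.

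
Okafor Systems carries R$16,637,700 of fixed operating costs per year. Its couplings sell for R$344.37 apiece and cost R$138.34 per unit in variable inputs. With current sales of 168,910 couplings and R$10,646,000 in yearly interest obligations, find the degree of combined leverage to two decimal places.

Contribution at this volume is 168,910 × R$206.03 = R$34,800,527.30.
Operating income = contribution − fixed costs = R$34,800,527.30 − R$16,637,700 = R$18,162,827.30. Interest = R$10,646,000.00, so EBIT − I = R$7,516,827.30.
Degree of total leverage = total CM / (EBIT − interest) = R$34,800,527.30 / R$7,516,827.30 = 4.6297.

4.63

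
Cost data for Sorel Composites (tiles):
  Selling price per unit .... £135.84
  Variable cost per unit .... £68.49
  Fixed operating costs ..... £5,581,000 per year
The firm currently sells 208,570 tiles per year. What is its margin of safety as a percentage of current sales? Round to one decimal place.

60.3%

Each unit contributes £135.84 − £68.49 = £67.35. Break-even units = £5,581,000 ÷ £67.35 = 82,865.63; break-even revenue = 82,865.63 × £135.84 = £11,256,466.82.
Current sales = 208,570 × £135.84 = £28,332,148.80.
Margin of safety = (£28,332,148.80 − £11,256,466.82) ÷ £28,332,148.80 = 60.3%.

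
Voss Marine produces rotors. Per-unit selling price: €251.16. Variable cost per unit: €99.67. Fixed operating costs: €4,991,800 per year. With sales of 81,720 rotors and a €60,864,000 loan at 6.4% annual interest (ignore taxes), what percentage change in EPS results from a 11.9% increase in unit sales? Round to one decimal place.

Contribution at this volume is 81,720 × €151.49 = €12,379,762.80.
Subtracting fixed costs: EBIT = €12,379,762.80 − €4,991,800 = €7,387,962.80.
Interest = €3,895,296.00, so EBIT − I = €3,492,666.80.
Degree of combined leverage = contribution ÷ (EBIT − I) = €12,379,762.80 ÷ €3,492,666.80 = 3.5445.
%ΔEPS = DCL × %ΔSales = 3.5445 × +11.9% = +42.2%.

+42.2%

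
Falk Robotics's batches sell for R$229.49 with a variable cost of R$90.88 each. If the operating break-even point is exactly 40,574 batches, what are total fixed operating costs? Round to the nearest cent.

Unit CM = price − variable cost = R$229.49 − R$90.88 = R$138.61.
Fixed costs = break-even units × CM = 40,574 × R$138.61 = R$5,623,962.14.

R$5,623,962.14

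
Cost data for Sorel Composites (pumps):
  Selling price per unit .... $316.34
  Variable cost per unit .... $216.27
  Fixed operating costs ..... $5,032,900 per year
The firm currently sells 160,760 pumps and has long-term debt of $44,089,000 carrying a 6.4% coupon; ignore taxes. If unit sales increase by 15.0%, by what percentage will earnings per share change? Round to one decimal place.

Contribution at this volume is 160,760 × $100.07 = $16,087,253.20.
EBIT = $16,087,253.20 − $5,032,900 = $11,054,353.20.
After interest of $2,821,696.00, pre-tax earnings = $8,232,657.20.
DCL = total CM / (EBIT − I) = $16,087,253.20 / $8,232,657.20 = 1.9541.
%ΔEPS = DCL × %ΔSales = 1.9541 × +15.0% = +29.3%.

+29.3%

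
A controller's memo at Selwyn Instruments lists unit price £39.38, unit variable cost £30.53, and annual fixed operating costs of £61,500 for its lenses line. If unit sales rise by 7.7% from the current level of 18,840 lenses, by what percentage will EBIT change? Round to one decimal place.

+12.2%

Total contribution margin = 18,840 × £8.85 = £166,734.00.
Operating income = contribution − fixed costs = £166,734.00 − £61,500 = £105,234.00.
So DOL = total CM / EBIT = £166,734.00 / £105,234.00 = 1.5844.
Operating income changes by 1.5844 × +7.7% = +12.2%.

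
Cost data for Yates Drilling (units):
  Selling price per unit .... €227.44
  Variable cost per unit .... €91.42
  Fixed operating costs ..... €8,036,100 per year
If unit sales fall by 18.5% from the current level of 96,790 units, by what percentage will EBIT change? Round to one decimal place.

Total contribution margin = 96,790 × €136.02 = €13,165,375.80.
Operating income = contribution − fixed costs = €13,165,375.80 − €8,036,100 = €5,129,275.80.
Degree of operating leverage = €13,165,375.80 / €5,129,275.80 = 2.5667.
Operating income changes by 2.5667 × -18.5% = -47.5%.

-47.5%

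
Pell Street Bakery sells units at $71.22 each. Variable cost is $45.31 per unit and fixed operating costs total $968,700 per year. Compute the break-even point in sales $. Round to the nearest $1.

Contribution margin per unit = $71.22 − $45.31 = $25.91, a CM ratio of $25.91 ÷ $71.22 = 0.3638.
Break-even revenue = fixed costs × price ÷ CM = $968,700 × $71.22 ÷ $25.91 = $2,662,710.

$2,662,710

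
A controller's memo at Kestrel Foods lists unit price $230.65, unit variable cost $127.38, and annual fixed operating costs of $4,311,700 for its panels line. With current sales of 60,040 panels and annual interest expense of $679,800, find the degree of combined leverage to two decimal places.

At 60,040 units, contribution = 60,040 × $103.27 = $6,200,330.80.
EBIT = $6,200,330.80 − $4,311,700 = $1,888,630.80. Interest = $679,800.00, so EBIT − I = $1,208,830.80.
DCL = contribution ÷ (EBIT − I) = $6,200,330.80 ÷ $1,208,830.80 = 5.1292.

5.13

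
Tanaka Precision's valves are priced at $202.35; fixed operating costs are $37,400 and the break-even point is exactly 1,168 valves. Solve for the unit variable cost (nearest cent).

$170.33

At break-even, FC = Q × (P − VC), so P − VC = $37,400 ÷ 1,168 = $32.0205.
Hence VC = price − CM = $202.35 − $32.0205 = $170.33.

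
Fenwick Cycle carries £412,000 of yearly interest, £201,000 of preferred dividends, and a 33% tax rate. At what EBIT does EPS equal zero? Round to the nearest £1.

£712,000

Grossing the preferred dividend up to pre-tax terms: £201,000 / (1 − 0.33) = £300,000.00.
EPS = 0 when EBIT covers interest plus the pre-tax preferred burden: £412,000 + £300,000.00 = £712,000.00.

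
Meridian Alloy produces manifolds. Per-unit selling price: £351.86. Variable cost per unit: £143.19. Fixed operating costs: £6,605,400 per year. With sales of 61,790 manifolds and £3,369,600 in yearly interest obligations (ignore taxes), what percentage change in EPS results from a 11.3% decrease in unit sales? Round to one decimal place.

Contribution at this volume is 61,790 × £208.67 = £12,893,719.30.
Subtracting fixed costs: EBIT = £12,893,719.30 − £6,605,400 = £6,288,319.30.
Interest = £3,369,600.00, so EBIT − I = £2,918,719.30.
DCL = total CM / (EBIT − I) = £12,893,719.30 / £2,918,719.30 = 4.4176.
%ΔEPS = DCL × %ΔSales = 4.4176 × -11.3% = -49.9%.

-49.9%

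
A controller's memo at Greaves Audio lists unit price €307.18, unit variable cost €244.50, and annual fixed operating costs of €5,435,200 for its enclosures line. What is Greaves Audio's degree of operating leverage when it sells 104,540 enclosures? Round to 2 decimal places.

5.86

At 104,540 units, contribution = 104,540 × €62.68 = €6,552,567.20.
EBIT = €6,552,567.20 − €5,435,200 = €1,117,367.20.
DOL = contribution ÷ EBIT = €6,552,567.20 ÷ €1,117,367.20 = 5.8643.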